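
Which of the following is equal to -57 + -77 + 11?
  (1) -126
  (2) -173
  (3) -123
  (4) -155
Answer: 3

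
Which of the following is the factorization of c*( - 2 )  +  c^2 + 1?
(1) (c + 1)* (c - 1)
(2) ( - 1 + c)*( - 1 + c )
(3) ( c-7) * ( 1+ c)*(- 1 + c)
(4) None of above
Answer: 2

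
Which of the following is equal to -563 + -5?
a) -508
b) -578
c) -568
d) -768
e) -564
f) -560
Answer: c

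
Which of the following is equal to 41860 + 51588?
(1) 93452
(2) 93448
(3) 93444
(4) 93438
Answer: 2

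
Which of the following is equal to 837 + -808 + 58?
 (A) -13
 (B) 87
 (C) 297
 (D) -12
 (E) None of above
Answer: B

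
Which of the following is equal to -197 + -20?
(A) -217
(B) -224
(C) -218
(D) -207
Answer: A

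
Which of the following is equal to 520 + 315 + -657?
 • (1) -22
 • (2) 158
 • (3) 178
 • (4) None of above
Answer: 3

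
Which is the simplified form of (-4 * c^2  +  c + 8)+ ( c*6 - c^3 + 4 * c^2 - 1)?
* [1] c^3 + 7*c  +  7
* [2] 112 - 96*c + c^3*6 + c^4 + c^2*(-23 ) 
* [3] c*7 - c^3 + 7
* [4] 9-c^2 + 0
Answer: 3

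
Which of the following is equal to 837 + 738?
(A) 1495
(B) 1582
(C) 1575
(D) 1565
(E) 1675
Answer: C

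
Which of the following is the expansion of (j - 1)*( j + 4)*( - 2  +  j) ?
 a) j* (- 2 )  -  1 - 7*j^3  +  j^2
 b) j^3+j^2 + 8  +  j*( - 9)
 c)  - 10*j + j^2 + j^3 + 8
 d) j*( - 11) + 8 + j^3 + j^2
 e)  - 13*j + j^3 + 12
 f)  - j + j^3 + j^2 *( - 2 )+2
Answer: c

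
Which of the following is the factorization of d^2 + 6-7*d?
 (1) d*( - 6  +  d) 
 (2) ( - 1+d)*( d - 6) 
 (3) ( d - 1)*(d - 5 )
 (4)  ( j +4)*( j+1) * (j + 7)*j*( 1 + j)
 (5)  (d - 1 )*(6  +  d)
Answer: 2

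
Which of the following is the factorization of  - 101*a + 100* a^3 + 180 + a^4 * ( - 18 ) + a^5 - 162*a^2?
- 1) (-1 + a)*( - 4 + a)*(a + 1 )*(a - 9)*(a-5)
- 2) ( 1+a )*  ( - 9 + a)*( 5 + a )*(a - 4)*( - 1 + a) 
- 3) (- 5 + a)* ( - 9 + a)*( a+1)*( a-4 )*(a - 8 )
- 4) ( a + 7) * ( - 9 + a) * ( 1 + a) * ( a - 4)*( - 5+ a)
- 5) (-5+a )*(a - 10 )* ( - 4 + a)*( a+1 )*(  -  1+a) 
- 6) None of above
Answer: 1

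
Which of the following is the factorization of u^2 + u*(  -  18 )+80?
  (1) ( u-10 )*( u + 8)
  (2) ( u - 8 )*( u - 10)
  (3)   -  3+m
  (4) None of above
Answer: 2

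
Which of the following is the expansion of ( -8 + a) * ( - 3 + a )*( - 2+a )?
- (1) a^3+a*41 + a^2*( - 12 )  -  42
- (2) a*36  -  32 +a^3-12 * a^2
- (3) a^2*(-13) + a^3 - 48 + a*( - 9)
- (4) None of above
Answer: 4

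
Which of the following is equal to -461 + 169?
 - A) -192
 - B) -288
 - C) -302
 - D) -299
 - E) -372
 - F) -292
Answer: F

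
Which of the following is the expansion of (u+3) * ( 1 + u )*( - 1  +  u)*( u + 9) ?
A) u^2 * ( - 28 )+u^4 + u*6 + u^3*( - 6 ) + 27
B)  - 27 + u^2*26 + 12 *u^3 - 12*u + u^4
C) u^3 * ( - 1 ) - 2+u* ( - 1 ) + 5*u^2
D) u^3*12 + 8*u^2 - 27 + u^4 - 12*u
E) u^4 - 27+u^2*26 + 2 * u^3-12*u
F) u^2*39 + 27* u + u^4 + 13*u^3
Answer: B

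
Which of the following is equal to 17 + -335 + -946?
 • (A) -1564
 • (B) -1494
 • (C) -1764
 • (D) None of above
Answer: D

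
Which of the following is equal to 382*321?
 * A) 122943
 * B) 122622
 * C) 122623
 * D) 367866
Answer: B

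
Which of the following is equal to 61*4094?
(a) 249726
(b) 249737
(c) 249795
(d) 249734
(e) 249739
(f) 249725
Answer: d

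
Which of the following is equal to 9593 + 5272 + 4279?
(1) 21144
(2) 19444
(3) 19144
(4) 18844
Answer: 3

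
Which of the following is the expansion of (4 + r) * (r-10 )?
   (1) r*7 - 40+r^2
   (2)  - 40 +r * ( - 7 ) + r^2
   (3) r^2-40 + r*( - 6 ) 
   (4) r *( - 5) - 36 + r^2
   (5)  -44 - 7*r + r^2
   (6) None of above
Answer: 3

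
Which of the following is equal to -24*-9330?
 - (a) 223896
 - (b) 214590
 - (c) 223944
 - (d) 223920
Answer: d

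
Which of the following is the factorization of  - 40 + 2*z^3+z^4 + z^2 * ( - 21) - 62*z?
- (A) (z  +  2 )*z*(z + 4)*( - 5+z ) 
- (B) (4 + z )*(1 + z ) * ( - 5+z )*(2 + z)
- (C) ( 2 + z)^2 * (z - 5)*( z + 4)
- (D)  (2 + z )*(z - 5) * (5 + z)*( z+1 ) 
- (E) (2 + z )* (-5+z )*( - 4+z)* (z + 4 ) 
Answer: B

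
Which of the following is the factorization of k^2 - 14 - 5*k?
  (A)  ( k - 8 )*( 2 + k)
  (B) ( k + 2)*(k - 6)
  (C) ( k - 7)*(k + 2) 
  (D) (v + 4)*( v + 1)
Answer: C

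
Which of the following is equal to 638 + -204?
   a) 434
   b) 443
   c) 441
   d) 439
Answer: a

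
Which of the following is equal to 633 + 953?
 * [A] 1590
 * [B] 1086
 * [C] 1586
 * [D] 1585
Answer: C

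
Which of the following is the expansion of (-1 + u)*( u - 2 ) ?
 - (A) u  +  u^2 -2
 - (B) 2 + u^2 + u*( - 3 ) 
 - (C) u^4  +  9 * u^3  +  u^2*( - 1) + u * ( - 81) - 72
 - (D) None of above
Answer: B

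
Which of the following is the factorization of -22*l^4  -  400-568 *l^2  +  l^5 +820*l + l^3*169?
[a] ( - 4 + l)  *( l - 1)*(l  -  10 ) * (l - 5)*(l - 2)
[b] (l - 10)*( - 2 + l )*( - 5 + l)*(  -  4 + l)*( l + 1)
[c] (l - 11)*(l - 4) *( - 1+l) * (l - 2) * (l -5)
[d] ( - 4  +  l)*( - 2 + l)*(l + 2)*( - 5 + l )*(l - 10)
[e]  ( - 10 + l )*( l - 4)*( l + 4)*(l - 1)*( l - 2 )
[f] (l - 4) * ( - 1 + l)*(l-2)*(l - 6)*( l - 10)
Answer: a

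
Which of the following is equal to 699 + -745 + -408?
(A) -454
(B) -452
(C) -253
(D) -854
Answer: A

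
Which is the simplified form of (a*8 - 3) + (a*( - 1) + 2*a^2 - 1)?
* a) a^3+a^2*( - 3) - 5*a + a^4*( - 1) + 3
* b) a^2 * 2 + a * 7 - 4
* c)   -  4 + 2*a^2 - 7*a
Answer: b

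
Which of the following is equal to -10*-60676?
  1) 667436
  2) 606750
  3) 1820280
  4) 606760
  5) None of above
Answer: 4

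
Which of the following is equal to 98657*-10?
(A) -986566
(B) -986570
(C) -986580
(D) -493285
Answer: B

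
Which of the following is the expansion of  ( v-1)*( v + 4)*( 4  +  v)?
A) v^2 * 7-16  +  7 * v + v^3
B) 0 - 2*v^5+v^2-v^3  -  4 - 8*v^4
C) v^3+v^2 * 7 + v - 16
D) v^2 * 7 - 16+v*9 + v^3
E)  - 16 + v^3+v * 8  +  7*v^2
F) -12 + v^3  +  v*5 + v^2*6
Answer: E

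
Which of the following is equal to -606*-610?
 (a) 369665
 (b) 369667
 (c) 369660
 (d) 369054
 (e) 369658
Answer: c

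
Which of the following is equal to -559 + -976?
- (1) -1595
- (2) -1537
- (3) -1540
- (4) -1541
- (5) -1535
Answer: 5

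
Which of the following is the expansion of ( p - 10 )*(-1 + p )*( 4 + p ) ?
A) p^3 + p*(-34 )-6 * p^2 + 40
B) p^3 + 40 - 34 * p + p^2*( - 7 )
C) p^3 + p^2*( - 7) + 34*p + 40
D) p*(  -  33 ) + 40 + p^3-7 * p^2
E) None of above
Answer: B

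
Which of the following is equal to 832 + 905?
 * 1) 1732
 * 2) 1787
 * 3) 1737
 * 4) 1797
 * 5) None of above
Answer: 3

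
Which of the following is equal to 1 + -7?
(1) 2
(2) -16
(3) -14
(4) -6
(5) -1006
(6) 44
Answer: 4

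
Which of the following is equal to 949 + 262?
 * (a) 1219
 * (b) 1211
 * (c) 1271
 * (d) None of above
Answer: b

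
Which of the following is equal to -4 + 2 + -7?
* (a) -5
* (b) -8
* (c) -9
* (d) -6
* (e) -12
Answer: c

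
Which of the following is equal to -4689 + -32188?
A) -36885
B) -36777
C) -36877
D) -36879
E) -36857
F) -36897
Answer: C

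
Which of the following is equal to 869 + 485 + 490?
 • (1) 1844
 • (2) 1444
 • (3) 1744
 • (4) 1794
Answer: 1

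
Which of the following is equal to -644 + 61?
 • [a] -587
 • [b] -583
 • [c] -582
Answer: b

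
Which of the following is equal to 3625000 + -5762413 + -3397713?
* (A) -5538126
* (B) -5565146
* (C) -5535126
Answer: C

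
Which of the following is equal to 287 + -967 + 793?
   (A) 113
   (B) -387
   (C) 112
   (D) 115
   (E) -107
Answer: A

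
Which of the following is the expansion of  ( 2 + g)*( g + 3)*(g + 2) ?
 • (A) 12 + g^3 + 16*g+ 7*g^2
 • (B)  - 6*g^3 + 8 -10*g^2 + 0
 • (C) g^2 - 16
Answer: A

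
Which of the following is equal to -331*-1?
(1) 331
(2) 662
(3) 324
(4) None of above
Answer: 1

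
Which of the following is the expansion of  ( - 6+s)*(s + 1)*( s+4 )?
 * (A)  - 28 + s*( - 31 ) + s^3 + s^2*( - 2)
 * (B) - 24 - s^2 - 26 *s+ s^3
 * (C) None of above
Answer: B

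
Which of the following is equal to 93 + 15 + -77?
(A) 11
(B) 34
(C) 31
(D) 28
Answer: C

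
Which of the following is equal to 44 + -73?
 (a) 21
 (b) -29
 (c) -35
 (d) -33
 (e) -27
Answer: b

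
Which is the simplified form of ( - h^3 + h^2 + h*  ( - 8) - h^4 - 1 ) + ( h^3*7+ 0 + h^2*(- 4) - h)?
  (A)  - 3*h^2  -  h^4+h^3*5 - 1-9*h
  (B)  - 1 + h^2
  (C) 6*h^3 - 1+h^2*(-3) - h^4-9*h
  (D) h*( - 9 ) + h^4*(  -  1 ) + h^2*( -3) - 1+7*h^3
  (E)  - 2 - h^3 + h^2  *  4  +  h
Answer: C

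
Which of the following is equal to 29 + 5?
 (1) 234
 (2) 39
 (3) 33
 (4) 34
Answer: 4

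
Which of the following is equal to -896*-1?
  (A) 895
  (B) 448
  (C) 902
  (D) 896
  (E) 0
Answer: D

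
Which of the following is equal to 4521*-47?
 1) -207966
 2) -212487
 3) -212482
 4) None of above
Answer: 2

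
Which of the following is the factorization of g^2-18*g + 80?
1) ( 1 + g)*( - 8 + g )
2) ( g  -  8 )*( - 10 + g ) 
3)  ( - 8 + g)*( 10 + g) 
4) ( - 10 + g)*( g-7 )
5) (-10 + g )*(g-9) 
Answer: 2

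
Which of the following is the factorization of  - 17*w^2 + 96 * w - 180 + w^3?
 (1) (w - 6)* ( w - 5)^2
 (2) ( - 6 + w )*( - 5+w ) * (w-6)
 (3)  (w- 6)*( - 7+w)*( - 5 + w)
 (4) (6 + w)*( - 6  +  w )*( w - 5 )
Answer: 2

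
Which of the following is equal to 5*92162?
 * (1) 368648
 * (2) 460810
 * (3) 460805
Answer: 2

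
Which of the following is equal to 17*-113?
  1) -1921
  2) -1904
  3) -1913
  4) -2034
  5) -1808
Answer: 1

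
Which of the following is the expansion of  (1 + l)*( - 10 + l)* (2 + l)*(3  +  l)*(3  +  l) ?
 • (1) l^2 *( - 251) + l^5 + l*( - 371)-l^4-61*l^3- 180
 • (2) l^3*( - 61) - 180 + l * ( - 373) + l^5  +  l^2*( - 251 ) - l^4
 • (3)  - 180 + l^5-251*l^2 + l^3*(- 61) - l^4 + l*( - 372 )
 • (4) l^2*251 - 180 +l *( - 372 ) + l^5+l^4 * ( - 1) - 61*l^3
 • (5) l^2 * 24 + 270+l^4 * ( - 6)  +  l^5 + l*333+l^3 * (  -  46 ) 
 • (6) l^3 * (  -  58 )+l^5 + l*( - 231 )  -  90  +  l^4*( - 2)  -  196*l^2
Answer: 3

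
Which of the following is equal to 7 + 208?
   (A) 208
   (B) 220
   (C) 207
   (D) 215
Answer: D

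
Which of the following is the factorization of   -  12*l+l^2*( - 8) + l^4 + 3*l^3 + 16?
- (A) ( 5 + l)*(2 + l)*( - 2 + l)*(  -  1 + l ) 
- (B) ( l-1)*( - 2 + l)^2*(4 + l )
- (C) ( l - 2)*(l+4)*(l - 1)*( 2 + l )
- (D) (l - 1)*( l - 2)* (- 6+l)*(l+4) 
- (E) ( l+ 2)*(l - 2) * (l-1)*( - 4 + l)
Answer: C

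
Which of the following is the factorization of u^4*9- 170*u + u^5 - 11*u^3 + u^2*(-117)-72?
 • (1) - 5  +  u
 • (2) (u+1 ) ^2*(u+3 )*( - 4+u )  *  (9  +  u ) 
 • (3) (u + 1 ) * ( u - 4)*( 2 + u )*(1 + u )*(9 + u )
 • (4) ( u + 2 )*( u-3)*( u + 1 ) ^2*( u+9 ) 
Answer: 3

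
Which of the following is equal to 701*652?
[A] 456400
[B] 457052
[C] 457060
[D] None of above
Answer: B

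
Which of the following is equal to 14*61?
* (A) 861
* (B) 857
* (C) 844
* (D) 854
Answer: D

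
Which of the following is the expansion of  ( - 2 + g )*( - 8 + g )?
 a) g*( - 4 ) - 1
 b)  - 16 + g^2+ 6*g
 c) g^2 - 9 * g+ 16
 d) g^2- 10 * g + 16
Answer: d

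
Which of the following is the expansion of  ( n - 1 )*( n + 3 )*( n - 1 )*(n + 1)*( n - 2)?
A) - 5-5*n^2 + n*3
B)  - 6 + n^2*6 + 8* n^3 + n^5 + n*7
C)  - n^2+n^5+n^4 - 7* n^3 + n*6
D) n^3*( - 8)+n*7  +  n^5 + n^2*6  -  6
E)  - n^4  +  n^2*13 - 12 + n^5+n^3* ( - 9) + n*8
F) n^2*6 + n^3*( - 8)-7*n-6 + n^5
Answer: D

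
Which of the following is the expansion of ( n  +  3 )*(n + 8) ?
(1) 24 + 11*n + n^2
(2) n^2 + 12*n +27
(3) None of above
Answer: 1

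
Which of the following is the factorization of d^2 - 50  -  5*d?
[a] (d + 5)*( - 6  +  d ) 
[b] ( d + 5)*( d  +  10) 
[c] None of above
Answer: c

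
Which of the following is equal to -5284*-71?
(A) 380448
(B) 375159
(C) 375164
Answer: C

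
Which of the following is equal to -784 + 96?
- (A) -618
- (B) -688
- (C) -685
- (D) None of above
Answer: B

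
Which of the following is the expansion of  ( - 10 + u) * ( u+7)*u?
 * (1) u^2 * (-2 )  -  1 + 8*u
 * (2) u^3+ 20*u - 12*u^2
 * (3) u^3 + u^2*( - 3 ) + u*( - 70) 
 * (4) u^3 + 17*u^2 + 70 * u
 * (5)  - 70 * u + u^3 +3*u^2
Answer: 3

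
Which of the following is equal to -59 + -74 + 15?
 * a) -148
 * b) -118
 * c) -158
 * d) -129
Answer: b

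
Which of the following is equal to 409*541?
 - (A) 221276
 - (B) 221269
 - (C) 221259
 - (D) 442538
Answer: B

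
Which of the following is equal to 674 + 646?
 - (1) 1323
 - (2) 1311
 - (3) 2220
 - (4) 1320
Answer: 4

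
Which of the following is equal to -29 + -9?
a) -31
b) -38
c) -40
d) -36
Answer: b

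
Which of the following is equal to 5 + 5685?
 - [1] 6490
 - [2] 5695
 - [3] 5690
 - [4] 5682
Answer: 3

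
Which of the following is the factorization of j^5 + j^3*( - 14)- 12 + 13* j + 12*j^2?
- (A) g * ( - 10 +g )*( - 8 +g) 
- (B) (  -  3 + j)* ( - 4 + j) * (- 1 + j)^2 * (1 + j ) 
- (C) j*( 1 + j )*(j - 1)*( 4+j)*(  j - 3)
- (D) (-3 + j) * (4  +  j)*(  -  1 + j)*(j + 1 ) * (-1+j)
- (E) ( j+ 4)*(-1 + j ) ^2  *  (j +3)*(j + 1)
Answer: D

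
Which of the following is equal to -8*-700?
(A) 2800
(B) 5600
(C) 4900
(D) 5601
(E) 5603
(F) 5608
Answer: B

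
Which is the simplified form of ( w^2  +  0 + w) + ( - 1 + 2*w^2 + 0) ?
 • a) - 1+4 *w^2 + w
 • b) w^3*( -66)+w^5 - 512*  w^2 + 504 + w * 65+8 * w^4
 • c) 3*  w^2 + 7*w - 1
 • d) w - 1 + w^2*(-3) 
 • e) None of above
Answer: e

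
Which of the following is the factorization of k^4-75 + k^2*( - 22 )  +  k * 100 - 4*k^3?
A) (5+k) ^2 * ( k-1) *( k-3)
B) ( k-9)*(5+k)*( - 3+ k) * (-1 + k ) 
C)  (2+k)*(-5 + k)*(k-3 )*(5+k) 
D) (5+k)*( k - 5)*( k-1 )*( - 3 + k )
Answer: D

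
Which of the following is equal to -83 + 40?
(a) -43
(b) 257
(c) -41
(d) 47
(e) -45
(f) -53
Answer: a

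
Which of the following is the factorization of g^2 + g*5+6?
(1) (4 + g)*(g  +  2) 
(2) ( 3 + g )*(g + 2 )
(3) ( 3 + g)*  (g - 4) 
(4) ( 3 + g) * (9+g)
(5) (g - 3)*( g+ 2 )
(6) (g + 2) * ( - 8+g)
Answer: 2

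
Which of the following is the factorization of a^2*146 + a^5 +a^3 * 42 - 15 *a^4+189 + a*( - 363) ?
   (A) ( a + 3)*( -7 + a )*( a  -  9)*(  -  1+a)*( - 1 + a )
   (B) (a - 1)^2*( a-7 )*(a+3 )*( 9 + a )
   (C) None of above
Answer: A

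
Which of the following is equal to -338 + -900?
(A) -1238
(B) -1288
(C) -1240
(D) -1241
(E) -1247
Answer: A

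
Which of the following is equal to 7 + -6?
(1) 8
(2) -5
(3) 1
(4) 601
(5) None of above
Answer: 3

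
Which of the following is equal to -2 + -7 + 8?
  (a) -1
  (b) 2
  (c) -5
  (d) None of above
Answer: a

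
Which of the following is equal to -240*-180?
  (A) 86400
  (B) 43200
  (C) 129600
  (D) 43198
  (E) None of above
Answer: B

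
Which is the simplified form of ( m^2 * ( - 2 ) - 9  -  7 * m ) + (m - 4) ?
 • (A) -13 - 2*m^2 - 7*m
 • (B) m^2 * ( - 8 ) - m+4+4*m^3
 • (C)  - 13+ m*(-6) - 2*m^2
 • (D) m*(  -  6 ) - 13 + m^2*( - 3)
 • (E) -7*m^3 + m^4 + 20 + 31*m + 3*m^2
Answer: C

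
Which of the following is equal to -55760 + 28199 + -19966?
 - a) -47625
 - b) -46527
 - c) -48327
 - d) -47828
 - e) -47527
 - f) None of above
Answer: e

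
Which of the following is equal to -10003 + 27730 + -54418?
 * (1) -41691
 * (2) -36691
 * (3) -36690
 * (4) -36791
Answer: 2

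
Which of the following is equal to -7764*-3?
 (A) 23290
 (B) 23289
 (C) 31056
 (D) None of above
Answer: D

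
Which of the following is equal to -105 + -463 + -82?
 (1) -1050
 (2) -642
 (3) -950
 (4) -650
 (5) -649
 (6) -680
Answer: 4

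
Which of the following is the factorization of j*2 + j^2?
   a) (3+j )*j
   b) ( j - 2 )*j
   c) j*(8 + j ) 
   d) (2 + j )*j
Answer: d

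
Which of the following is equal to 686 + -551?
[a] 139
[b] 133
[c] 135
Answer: c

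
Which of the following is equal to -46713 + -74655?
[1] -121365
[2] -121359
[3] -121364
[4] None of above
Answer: 4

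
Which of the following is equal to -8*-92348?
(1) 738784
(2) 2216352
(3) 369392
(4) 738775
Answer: 1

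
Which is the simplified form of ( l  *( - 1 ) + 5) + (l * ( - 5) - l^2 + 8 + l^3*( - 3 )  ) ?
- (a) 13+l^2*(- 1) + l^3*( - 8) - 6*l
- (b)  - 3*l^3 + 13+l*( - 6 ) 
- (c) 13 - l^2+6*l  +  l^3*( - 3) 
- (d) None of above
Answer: d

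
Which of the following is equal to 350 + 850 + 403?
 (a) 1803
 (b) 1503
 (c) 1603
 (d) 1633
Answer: c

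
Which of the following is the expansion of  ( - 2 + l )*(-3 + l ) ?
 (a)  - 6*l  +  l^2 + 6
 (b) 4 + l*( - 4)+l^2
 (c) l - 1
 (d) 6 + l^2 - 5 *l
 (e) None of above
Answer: d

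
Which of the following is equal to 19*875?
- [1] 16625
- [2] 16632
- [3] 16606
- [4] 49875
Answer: 1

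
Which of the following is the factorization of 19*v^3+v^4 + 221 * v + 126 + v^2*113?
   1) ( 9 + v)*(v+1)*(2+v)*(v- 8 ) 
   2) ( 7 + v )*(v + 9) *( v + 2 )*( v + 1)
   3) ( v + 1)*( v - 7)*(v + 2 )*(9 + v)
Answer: 2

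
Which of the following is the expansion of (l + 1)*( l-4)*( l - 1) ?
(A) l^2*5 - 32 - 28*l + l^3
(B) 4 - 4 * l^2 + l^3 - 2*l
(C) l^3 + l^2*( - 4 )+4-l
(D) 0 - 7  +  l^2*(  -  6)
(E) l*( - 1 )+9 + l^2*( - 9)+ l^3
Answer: C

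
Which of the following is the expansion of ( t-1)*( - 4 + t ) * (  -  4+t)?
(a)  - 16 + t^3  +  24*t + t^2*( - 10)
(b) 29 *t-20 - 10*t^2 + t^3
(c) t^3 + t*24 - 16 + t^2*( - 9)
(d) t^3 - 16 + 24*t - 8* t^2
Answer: c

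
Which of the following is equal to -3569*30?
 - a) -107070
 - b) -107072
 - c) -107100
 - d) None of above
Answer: a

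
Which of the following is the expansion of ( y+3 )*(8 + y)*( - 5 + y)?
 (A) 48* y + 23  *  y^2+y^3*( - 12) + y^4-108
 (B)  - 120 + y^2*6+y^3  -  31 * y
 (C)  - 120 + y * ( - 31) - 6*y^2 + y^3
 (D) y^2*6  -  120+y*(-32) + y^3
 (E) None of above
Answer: B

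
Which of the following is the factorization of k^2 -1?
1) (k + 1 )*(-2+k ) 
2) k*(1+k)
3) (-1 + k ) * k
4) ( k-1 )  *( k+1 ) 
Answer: 4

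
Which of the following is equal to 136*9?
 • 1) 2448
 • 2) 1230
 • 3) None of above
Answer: 3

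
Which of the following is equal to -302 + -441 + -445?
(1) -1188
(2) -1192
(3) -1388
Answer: 1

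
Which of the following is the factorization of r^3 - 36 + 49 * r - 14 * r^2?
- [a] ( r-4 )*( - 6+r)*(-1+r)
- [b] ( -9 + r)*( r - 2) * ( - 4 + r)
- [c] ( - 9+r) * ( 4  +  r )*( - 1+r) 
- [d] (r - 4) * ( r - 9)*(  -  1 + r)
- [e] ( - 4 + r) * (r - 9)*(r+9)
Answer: d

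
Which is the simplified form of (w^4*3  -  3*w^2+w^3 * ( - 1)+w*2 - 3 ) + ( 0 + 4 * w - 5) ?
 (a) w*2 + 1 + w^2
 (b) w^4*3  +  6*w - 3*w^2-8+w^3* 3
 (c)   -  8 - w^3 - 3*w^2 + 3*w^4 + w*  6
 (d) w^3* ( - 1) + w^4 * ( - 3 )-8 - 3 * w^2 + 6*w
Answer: c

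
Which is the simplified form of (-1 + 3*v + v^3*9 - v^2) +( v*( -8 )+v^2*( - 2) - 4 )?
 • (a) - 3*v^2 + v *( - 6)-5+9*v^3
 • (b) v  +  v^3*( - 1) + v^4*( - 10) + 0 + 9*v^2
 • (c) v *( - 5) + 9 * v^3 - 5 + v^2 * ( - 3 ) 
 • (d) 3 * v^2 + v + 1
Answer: c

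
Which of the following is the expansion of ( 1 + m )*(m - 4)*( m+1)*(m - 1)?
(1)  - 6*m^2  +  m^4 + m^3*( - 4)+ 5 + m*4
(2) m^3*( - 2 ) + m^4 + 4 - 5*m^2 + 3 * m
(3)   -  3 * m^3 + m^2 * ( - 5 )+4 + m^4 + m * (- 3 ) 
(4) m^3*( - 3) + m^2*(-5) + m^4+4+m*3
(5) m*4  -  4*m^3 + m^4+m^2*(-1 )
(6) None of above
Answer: 4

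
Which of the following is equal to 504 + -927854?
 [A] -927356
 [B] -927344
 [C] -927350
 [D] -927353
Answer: C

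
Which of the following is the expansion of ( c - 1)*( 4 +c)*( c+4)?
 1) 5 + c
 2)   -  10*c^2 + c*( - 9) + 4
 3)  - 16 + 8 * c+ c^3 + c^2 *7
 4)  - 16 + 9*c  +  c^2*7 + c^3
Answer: 3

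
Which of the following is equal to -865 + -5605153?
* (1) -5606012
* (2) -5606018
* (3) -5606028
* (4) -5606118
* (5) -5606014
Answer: 2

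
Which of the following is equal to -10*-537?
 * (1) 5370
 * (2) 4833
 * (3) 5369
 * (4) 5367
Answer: 1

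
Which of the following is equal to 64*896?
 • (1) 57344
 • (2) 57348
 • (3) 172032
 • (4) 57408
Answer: 1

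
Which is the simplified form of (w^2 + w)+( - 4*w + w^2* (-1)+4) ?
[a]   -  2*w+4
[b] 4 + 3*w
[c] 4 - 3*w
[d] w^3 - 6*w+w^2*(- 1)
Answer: c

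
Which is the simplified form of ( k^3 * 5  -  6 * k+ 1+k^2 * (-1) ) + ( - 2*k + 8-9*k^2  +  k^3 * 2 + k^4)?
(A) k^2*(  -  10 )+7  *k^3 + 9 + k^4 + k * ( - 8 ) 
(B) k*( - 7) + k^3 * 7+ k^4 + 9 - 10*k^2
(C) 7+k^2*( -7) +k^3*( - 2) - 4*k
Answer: A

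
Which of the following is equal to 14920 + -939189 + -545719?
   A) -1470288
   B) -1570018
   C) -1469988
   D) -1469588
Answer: C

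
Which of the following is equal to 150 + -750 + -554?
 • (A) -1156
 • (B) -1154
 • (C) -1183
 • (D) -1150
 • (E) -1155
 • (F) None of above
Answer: B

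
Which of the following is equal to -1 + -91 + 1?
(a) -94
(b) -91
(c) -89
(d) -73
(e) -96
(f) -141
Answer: b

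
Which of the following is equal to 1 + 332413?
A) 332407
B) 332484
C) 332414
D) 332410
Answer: C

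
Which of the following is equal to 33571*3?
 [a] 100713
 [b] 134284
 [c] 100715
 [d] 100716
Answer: a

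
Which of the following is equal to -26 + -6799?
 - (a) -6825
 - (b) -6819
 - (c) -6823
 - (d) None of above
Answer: a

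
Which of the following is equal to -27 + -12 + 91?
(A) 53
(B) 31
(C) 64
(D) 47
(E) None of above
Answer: E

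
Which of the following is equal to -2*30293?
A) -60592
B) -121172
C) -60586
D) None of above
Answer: C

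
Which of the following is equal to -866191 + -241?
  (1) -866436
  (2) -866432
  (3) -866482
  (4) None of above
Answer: 2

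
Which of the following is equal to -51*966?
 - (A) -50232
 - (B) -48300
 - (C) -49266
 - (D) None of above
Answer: C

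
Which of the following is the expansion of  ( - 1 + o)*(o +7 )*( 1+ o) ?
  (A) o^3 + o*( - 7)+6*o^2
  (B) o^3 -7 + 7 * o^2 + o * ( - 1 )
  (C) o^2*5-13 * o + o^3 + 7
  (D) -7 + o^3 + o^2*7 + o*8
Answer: B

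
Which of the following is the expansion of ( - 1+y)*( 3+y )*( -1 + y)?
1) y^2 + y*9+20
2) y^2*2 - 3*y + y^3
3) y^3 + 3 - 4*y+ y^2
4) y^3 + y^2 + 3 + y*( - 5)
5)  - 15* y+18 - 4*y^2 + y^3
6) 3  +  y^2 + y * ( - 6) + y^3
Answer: 4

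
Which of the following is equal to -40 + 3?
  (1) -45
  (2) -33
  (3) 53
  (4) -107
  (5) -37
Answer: 5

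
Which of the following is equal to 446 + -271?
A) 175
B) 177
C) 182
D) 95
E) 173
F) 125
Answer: A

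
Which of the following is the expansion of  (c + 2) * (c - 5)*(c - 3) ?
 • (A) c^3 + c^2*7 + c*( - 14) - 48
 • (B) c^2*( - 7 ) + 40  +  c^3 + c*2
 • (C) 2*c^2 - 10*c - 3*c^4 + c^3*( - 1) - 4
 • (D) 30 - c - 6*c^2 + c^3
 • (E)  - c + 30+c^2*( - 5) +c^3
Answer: D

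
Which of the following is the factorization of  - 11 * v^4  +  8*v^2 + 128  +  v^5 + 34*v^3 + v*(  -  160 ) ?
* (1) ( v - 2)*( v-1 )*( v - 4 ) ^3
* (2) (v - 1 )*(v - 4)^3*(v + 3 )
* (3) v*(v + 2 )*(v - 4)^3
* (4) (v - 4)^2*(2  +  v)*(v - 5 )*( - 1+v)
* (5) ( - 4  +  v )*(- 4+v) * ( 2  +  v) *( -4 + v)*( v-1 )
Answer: 5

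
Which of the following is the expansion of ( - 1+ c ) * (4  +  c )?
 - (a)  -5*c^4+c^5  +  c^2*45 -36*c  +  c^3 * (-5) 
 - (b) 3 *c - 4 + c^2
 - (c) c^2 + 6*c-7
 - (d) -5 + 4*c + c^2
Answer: b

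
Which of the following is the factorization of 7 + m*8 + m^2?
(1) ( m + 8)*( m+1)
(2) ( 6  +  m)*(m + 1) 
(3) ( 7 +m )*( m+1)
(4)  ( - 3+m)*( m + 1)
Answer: 3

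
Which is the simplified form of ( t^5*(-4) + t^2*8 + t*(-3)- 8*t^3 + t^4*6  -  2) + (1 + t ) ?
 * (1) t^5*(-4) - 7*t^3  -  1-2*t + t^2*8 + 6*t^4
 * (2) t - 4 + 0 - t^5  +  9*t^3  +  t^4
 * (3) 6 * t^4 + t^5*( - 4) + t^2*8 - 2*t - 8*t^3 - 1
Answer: 3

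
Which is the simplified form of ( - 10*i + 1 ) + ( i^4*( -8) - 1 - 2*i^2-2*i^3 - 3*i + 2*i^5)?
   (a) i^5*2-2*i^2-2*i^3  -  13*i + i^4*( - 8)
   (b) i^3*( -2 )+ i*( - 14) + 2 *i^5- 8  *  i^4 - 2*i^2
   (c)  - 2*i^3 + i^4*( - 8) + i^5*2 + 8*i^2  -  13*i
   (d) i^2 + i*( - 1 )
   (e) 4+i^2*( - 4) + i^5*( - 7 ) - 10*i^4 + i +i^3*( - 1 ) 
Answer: a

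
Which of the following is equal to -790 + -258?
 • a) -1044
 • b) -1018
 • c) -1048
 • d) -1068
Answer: c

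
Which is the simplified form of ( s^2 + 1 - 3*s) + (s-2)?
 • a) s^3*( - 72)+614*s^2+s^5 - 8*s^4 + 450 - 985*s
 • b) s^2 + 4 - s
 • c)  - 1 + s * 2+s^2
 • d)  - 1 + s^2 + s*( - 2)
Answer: d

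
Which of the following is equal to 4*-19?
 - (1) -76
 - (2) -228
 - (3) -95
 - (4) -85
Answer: 1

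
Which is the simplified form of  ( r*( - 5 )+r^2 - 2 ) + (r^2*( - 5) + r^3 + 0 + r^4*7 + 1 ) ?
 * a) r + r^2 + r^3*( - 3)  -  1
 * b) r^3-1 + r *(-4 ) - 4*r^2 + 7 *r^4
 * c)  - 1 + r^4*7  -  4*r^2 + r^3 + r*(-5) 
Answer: c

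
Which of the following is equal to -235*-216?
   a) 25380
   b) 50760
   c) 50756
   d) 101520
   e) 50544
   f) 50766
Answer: b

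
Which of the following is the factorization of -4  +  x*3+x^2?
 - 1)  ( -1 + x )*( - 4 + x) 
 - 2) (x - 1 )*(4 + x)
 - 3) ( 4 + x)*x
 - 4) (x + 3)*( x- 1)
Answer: 2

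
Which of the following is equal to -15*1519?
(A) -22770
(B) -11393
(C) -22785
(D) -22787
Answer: C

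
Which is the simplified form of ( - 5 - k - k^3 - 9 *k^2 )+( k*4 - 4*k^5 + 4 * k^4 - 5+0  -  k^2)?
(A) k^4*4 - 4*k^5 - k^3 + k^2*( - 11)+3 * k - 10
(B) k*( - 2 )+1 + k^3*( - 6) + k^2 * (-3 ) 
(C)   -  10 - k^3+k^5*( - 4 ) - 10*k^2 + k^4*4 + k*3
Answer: C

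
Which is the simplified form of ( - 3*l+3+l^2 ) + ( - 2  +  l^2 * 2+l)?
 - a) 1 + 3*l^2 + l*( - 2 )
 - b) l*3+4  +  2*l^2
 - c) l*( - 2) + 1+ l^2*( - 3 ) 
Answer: a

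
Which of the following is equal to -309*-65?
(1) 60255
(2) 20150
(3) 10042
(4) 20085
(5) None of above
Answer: 4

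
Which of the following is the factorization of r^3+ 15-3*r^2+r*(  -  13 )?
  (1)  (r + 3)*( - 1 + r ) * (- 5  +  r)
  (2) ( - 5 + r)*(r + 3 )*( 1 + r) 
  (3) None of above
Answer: 1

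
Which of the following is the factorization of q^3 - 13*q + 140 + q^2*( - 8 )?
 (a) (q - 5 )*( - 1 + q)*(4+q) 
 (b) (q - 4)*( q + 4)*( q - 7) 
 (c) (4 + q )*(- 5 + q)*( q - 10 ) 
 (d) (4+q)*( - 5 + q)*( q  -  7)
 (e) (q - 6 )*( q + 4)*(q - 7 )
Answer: d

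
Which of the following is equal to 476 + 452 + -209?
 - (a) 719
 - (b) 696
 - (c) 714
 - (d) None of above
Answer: a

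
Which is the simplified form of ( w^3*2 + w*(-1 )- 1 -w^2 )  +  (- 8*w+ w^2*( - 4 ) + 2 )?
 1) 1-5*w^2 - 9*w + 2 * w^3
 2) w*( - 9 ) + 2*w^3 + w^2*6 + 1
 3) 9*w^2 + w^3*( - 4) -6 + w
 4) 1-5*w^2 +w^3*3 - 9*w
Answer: 1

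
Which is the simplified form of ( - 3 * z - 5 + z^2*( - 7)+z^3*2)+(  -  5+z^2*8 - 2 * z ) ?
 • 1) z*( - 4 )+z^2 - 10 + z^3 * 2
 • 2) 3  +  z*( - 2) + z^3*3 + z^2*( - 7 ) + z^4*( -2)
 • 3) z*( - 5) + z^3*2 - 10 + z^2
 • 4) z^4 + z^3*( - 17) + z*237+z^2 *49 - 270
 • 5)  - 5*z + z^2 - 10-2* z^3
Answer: 3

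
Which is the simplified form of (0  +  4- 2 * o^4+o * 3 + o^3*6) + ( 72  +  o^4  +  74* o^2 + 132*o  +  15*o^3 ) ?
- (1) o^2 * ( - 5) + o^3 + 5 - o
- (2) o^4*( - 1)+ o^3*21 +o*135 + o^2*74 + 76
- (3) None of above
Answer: 2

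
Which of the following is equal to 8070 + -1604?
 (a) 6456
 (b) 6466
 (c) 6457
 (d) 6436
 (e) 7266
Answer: b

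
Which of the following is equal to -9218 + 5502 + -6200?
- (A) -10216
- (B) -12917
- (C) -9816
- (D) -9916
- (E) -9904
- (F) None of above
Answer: D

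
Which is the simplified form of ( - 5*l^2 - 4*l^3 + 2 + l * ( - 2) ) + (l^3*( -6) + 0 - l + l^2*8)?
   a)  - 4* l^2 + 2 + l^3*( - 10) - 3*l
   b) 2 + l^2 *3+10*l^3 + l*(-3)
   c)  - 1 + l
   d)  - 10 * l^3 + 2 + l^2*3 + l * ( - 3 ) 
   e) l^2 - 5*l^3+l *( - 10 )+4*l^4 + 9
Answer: d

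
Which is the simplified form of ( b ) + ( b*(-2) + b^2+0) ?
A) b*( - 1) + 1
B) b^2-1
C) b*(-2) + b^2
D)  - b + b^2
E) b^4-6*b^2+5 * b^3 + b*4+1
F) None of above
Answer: D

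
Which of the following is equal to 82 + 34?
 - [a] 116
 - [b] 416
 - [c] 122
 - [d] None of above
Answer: a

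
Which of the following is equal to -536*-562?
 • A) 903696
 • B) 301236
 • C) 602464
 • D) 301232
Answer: D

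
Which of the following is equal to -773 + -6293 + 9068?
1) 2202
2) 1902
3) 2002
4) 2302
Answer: 3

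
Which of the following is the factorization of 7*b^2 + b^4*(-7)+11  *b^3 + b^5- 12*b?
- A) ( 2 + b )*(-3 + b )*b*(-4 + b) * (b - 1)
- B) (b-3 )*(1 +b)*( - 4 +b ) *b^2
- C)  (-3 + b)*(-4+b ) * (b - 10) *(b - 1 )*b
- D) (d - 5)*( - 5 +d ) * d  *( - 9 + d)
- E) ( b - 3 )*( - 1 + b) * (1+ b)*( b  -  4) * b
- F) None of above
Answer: E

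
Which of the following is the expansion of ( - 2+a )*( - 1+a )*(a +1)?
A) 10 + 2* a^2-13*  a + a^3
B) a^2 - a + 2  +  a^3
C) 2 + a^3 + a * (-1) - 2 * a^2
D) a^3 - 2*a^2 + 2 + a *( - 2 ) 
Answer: C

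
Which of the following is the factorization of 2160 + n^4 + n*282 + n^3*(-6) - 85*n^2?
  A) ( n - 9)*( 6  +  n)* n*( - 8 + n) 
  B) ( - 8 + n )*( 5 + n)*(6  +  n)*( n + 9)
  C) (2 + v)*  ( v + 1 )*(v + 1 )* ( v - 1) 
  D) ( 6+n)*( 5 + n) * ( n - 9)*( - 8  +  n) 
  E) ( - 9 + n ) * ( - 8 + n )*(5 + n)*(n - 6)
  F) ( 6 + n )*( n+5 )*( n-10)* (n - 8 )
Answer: D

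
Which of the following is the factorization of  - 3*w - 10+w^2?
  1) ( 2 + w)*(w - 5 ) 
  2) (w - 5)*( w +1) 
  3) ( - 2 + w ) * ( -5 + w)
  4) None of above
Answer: 1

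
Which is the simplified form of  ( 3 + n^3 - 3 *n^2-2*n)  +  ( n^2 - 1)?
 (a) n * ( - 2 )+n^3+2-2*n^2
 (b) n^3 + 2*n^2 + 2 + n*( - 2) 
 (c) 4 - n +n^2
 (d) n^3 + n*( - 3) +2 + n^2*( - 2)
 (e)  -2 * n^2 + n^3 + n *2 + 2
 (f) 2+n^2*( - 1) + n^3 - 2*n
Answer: a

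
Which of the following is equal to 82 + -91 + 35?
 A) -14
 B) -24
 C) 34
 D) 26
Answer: D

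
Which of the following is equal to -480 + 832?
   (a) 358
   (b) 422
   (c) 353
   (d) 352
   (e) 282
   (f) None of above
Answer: d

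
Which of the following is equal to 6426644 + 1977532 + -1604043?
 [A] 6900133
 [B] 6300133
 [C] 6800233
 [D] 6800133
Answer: D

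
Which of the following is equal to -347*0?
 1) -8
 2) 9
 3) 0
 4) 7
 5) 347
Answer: 3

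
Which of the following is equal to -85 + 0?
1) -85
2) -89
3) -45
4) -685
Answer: 1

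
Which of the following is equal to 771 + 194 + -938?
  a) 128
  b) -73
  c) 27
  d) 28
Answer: c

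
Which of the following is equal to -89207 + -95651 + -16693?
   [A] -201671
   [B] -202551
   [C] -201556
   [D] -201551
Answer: D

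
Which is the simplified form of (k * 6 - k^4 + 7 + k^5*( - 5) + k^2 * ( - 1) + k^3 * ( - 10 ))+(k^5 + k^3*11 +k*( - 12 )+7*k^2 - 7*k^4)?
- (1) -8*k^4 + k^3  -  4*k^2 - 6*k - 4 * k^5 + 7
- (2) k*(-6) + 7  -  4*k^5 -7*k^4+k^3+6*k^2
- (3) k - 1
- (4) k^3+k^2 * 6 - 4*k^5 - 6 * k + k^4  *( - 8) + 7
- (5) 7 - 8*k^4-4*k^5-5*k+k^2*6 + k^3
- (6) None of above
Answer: 4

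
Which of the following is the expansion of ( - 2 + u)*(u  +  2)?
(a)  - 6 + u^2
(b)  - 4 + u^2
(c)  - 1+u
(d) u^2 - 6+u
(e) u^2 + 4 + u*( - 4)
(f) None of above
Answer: b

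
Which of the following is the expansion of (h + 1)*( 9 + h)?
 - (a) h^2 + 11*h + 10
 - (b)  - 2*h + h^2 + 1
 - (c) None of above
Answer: c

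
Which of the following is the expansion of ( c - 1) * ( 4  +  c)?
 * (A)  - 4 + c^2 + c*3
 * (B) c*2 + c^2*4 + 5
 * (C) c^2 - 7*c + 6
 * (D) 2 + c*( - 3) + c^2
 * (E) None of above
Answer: A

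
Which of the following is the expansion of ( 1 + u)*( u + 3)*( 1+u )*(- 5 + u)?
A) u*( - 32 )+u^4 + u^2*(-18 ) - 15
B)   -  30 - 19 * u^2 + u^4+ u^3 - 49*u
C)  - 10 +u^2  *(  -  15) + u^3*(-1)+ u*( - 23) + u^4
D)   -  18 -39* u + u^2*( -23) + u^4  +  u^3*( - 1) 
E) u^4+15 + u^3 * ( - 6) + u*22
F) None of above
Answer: A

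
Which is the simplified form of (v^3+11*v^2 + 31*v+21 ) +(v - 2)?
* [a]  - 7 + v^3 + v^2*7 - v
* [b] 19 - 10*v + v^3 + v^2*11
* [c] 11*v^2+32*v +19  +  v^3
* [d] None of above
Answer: c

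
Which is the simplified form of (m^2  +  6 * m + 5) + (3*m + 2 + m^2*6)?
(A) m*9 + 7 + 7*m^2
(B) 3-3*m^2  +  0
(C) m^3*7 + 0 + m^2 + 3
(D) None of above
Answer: A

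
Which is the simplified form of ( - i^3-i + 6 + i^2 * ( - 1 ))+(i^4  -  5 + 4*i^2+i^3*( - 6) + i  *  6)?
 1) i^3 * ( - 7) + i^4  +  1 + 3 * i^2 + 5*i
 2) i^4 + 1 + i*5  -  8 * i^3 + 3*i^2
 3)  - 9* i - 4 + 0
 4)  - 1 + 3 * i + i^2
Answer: 1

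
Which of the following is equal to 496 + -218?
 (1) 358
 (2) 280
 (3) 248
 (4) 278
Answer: 4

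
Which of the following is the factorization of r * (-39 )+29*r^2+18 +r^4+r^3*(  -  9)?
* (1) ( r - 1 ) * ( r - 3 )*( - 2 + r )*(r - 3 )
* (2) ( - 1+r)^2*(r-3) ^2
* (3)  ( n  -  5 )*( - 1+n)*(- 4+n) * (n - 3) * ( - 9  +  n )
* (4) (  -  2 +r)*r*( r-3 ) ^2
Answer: 1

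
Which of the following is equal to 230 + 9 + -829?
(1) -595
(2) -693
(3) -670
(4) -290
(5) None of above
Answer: 5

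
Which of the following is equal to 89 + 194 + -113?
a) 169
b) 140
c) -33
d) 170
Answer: d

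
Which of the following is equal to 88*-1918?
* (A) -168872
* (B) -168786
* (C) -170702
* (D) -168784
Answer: D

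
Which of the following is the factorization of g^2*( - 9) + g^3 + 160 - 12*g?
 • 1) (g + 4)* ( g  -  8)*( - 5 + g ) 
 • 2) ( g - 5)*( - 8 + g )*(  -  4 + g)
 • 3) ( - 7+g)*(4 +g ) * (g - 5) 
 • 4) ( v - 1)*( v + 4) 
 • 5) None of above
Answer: 1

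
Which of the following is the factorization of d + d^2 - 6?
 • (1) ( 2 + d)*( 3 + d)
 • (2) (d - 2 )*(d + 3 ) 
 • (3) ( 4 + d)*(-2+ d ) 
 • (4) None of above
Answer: 2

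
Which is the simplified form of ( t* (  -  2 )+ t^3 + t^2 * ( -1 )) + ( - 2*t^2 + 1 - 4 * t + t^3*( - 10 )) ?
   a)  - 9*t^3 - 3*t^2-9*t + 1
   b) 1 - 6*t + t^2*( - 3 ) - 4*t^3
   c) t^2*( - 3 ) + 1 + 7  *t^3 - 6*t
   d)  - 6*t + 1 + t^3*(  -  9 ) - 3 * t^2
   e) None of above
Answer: d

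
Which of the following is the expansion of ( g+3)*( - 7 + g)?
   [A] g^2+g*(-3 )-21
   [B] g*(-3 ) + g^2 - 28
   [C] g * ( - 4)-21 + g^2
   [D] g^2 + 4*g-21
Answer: C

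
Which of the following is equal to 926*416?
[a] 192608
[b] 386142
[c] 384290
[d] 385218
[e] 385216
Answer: e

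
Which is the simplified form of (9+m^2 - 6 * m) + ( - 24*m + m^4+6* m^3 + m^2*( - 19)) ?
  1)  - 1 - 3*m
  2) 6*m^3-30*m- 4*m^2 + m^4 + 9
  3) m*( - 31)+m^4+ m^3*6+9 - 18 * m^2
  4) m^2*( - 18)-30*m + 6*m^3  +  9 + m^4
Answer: 4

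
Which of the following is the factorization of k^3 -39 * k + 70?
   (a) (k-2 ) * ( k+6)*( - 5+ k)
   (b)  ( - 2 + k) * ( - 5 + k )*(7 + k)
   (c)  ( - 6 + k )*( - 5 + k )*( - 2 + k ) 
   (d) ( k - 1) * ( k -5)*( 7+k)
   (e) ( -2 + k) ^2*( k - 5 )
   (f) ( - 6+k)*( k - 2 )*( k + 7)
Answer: b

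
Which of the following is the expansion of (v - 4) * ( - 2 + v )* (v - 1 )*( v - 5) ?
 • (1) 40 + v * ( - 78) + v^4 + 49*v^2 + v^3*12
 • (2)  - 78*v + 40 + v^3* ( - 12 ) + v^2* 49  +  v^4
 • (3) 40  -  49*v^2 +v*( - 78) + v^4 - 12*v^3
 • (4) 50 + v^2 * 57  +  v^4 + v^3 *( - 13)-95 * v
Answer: 2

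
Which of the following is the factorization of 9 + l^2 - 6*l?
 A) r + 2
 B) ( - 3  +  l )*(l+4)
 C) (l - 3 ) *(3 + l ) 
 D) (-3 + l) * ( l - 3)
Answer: D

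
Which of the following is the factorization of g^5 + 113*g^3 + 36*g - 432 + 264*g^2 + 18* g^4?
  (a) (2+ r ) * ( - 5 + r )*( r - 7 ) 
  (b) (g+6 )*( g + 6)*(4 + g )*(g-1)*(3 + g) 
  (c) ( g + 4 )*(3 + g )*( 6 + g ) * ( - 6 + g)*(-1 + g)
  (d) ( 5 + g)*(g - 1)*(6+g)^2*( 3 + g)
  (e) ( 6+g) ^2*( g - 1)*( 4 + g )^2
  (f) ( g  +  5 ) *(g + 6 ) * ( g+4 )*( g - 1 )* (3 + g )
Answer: b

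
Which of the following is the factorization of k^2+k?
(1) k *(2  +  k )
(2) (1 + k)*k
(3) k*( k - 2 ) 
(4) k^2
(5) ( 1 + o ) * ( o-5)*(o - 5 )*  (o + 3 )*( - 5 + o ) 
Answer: 2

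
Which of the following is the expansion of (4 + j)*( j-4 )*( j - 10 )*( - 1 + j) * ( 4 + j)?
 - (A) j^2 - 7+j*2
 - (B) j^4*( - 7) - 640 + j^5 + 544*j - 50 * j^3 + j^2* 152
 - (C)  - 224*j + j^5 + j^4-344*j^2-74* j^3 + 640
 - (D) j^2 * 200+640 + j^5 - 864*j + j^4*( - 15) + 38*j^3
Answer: B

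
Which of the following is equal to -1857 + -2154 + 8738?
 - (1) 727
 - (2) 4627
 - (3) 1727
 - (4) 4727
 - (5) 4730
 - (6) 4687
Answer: 4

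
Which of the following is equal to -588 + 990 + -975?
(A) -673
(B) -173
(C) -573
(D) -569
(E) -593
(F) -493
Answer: C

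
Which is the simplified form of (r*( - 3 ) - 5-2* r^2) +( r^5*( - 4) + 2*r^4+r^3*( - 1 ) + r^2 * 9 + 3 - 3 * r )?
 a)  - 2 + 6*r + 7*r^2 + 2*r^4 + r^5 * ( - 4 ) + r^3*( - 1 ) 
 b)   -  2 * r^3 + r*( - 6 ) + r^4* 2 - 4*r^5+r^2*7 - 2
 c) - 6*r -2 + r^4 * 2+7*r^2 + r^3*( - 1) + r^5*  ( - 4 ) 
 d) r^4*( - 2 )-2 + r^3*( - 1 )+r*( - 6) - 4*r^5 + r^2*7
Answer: c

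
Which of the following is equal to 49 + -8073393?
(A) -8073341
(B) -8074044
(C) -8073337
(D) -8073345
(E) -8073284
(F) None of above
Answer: F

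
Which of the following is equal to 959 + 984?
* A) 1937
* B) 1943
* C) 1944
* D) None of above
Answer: B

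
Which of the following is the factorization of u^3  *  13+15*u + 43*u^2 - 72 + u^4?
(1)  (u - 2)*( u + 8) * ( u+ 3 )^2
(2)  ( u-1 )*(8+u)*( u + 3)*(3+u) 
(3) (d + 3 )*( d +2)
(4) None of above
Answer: 2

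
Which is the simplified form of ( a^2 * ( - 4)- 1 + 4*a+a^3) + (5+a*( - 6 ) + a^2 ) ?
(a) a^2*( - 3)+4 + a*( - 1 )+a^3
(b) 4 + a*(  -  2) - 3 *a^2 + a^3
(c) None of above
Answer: b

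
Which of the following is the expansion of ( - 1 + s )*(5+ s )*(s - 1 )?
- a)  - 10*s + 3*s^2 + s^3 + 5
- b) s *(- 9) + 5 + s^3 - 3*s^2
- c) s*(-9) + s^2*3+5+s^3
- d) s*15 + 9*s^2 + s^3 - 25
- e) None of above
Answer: c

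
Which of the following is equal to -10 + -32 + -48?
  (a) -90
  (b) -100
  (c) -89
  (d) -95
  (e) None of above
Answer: a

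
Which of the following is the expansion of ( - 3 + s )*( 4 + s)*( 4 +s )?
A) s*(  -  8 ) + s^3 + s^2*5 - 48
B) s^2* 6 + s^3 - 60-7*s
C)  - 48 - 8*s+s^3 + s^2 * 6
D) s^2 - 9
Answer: A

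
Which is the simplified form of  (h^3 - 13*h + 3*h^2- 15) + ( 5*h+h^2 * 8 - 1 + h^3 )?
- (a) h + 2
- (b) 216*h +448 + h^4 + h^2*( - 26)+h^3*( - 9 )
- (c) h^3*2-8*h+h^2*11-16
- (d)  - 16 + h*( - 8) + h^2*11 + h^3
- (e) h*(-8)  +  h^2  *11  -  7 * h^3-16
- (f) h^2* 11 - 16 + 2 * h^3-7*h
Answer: c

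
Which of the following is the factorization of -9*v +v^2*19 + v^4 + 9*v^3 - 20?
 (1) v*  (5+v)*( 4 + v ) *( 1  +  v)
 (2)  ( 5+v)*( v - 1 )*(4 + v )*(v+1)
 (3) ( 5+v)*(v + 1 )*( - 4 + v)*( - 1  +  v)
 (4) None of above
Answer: 2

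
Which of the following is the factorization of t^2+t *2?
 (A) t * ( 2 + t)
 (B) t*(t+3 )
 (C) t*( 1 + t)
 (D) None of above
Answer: A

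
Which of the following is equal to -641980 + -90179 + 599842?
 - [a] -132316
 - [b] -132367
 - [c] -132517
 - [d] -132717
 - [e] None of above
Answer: e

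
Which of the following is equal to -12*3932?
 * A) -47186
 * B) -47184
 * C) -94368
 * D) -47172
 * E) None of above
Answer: B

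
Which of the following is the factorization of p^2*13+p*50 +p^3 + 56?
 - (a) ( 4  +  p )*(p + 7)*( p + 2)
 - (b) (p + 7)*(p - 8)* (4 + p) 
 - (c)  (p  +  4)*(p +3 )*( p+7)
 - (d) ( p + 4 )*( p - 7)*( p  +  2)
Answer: a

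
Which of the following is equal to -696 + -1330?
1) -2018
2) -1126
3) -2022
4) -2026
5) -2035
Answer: 4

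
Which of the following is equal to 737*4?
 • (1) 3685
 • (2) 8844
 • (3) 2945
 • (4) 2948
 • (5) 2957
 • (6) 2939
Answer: 4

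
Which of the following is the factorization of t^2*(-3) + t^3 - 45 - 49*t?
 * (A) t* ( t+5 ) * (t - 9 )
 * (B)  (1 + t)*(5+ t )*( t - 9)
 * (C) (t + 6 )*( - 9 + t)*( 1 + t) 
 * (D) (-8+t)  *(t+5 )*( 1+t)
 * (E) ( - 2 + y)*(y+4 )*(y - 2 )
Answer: B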